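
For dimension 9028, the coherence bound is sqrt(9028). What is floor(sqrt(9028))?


95^2 = 9025 <= 9028 < 9216 = 96^2, so 95 <= sqrt(9028) < 96.
floor(sqrt(9028)) = 95.

95


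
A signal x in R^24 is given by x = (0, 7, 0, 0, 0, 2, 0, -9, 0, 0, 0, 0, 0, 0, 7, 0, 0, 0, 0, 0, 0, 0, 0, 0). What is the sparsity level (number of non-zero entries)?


Non-zero positions: [1, 5, 7, 14].
Sparsity = 4.

4


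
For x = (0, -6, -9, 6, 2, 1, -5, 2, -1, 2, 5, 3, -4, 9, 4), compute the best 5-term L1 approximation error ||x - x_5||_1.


Sorted |x_i| descending: [9, 9, 6, 6, 5, 5, 4, 4, 3, 2, 2, 2, 1, 1, 0]
Keep top 5: [9, 9, 6, 6, 5]
Tail entries: [5, 4, 4, 3, 2, 2, 2, 1, 1, 0]
L1 error = sum of tail = 24.

24


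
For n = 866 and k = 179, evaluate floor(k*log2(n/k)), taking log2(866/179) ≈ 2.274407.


log2(n/k) = log2(866/179) ≈ 2.274407.
k*log2(n/k) ≈ 179*2.274407 = 407.118853.
floor(407.118853) = 407.

407


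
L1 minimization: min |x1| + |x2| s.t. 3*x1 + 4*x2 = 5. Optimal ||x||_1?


Axis intercepts:
  x1 = 5/3, x2 = 0: L1 = 5/3
  x1 = 0, x2 = 5/4: L1 = 5/4
x* = (0, 5/4)
||x*||_1 = 5/4.

5/4


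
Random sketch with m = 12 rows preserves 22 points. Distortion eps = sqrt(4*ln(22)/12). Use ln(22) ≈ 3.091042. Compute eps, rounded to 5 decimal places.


ln(22) ≈ 3.091042.
4*ln(N)/m ≈ 4*3.091042/12 ≈ 1.03034733.
eps = sqrt(1.03034733) ≈ 1.0150603 ≈ 1.01506.

1.01506


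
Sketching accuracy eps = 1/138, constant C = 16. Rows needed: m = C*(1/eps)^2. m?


1/eps = 138.
(1/eps)^2 = 19044.
m = 16*19044 = 304704.

304704


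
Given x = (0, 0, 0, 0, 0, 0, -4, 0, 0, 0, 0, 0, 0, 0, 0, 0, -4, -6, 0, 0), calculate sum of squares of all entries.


Non-zero entries: [(6, -4), (16, -4), (17, -6)]
Squares: [16, 16, 36]
||x||_2^2 = sum = 68.

68


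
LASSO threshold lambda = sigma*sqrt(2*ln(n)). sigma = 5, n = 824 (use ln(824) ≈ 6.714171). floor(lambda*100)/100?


ln(824) ≈ 6.714171.
2*ln(n) ≈ 13.428342.
sqrt(2*ln(n)) ≈ sqrt(13.428342) ≈ 3.66447.
lambda ≈ 5*3.66447 = 18.32235.
floor(lambda*100)/100 = 18.32.

18.32


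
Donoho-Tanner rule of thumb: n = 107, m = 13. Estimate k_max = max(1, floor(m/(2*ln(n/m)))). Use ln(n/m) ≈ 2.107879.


n/m = 107/13.
ln(n/m) ≈ 2.107879.
2*ln(n/m) ≈ 4.215758.
m/(2*ln(n/m)) ≈ 13/4.215758 ≈ 3.0837.
floor = 3.
k_max = max(1, 3) = 3.

3


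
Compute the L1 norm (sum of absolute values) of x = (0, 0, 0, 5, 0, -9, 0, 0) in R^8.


Non-zero entries: [(3, 5), (5, -9)]
Absolute values: [5, 9]
||x||_1 = sum = 14.

14


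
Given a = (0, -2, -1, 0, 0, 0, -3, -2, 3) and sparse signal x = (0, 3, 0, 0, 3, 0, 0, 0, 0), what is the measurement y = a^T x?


Non-zero terms: ['-2*3', '0*3']
Products: [-6, 0]
y = sum = -6.

-6


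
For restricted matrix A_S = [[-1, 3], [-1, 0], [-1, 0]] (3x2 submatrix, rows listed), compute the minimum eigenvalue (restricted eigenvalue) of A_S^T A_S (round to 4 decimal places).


A_S^T A_S = [[3, -3], [-3, 9]].
trace = 12.
det = 18.
disc = trace^2 - 4*det = 144 - 4*18 = 72.
sqrt(72) ≈ 8.485281.
lam_min = (12 - sqrt(72))/2 ≈ (12 - 8.485281)/2 = 1.7573595 ≈ 1.7574.

1.7574


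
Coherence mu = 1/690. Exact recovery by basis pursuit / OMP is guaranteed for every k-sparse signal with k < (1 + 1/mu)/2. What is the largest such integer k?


1/mu = 690.
1 + 1/mu = 691.
(1 + 1/mu)/2 = 345.5 is not an integer, so k_max = floor(345.5) = 345.

345


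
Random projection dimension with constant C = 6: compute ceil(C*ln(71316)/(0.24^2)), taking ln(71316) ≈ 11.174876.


ln(71316) ≈ 11.174876.
eps^2 = 0.24^2 = 0.0576.
C*ln(N)/eps^2 ≈ 6*11.174876/0.0576 ≈ 1164.0496.
m = ceil(1164.0496) = 1165.

1165


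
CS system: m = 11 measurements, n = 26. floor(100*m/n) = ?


100*m/n = 100*11/26 ≈ 42.3077.
floor = 42.

42


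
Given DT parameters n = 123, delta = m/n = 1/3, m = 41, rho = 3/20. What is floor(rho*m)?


m = 1/3*123 = 41.
rho = 3/20.
rho*m = 3/20*41 = 6.15.
k = floor(6.15) = 6.

6


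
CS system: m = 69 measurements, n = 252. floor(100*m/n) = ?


100*m/n = 100*69/252 ≈ 27.381.
floor = 27.

27


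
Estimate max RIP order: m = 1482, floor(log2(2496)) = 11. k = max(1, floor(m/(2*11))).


floor(log2(2496)) = 11.
2*11 = 22.
m/(2*floor(log2(n))) = 1482/22 ≈ 67.3636.
floor = 67.
k = max(1, 67) = 67.

67


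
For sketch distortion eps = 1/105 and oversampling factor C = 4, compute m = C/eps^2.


1/eps = 105.
(1/eps)^2 = 11025.
m = 4*11025 = 44100.

44100


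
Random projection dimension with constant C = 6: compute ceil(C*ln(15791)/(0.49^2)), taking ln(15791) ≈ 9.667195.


ln(15791) ≈ 9.667195.
eps^2 = 0.49^2 = 0.2401.
C*ln(N)/eps^2 ≈ 6*9.667195/0.2401 ≈ 241.5792.
m = ceil(241.5792) = 242.

242


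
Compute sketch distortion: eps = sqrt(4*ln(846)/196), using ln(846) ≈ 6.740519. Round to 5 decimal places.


ln(846) ≈ 6.740519.
4*ln(N)/m ≈ 4*6.740519/196 ≈ 0.13756161.
eps = sqrt(0.13756161) ≈ 0.370893 ≈ 0.37089.

0.37089


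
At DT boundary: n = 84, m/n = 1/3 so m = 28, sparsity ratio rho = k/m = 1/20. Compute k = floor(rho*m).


m = 1/3*84 = 28.
rho = 1/20.
rho*m = 1/20*28 = 1.4.
k = floor(1.4) = 1.

1


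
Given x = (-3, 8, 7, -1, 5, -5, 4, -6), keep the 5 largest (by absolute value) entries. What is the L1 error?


Sorted |x_i| descending: [8, 7, 6, 5, 5, 4, 3, 1]
Keep top 5: [8, 7, 6, 5, 5]
Tail entries: [4, 3, 1]
L1 error = sum of tail = 8.

8


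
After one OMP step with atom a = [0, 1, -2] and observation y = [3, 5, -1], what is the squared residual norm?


a^T a = 5.
a^T y = 7.
coeff = 7/5 = 7/5.
||r||^2 = 126/5.

126/5


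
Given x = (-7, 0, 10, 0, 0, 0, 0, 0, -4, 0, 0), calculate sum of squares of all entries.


Non-zero entries: [(0, -7), (2, 10), (8, -4)]
Squares: [49, 100, 16]
||x||_2^2 = sum = 165.

165


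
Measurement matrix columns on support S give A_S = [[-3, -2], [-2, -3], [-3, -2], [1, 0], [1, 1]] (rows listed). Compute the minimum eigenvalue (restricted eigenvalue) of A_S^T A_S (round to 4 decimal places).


A_S^T A_S = [[24, 19], [19, 18]].
trace = 42.
det = 71.
disc = trace^2 - 4*det = 1764 - 4*71 = 1480.
sqrt(1480) ≈ 38.470768.
lam_min = (42 - sqrt(1480))/2 ≈ (42 - 38.470768)/2 = 1.764616 ≈ 1.7646.

1.7646


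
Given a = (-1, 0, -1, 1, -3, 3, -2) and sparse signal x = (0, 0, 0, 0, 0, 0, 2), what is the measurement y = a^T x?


Non-zero terms: ['-2*2']
Products: [-4]
y = sum = -4.

-4


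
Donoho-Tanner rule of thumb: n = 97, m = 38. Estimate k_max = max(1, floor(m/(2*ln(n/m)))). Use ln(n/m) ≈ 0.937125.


n/m = 97/38.
ln(n/m) ≈ 0.937125.
2*ln(n/m) ≈ 1.87425.
m/(2*ln(n/m)) ≈ 38/1.87425 ≈ 20.2748.
floor = 20.
k_max = max(1, 20) = 20.

20


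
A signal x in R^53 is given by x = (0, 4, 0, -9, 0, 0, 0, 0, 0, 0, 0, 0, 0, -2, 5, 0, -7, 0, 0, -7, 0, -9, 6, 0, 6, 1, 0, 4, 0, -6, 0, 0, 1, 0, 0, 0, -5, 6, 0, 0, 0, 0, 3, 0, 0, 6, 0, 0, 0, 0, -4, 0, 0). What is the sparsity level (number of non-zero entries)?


Non-zero positions: [1, 3, 13, 14, 16, 19, 21, 22, 24, 25, 27, 29, 32, 36, 37, 42, 45, 50].
Sparsity = 18.

18


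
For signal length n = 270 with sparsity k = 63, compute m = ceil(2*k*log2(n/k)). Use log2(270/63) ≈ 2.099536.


log2(n/k) = log2(270/63) ≈ 2.099536.
2*k*log2(n/k) ≈ 2*63*2.099536 = 264.541536.
m = ceil(264.541536) = 265.

265


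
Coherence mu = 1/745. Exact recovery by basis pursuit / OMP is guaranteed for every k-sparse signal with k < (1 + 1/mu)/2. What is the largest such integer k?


1/mu = 745.
1 + 1/mu = 746.
(1 + 1/mu)/2 = 373 is an integer and the inequality is strict, so k_max = 373 - 1 = 372.

372


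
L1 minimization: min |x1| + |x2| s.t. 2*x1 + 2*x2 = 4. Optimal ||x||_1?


Axis intercepts:
  x1 = 2, x2 = 0: L1 = 2
  x1 = 0, x2 = 2: L1 = 2
x* = (2, 0)
||x*||_1 = 2.

2


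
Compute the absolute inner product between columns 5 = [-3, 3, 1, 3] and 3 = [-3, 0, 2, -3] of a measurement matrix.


Inner product: -3*-3 + 3*0 + 1*2 + 3*-3
Products: [9, 0, 2, -9]
Sum = 2.
|dot| = 2.

2


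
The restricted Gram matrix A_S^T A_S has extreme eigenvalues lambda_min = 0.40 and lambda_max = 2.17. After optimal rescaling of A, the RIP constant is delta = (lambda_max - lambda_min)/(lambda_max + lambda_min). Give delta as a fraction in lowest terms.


lambda_max - lambda_min = 2.17 - 0.40 = 1.77.
lambda_max + lambda_min = 2.17 + 0.40 = 2.57.
delta = 1.77/2.57 = 177/257.

177/257


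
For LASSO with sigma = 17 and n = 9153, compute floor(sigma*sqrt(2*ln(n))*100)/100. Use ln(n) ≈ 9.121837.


ln(9153) ≈ 9.121837.
2*ln(n) ≈ 18.243674.
sqrt(2*ln(n)) ≈ sqrt(18.243674) ≈ 4.271261.
lambda ≈ 17*4.271261 = 72.611437.
floor(lambda*100)/100 = 72.61.

72.61


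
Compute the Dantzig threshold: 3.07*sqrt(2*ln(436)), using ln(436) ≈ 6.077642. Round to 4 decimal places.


ln(436) ≈ 6.077642.
2*ln(n) ≈ 12.155284.
sqrt(2*ln(n)) ≈ sqrt(12.155284) ≈ 3.486443.
threshold ≈ 3.07*3.486443 = 10.70338001 ≈ 10.7034.

10.7034


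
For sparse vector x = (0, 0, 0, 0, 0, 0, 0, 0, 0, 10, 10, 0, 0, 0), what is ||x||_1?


Non-zero entries: [(9, 10), (10, 10)]
Absolute values: [10, 10]
||x||_1 = sum = 20.

20


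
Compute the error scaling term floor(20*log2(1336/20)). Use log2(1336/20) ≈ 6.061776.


log2(n/k) = log2(1336/20) ≈ 6.061776.
k*log2(n/k) ≈ 20*6.061776 = 121.23552.
floor(121.23552) = 121.

121


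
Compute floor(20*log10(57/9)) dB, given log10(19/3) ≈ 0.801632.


||x||/||e|| = 57/9 = 19/3.
log10(19/3) ≈ 0.801632.
20*log10(||x||/||e||) ≈ 20*0.801632 = 16.03264.
floor(16.03264) = 16.

16


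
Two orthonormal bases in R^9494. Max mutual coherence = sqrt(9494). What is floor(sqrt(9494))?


97^2 = 9409 <= 9494 < 9604 = 98^2, so 97 <= sqrt(9494) < 98.
floor(sqrt(9494)) = 97.

97


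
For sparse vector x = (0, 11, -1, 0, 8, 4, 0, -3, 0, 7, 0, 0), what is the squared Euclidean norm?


Non-zero entries: [(1, 11), (2, -1), (4, 8), (5, 4), (7, -3), (9, 7)]
Squares: [121, 1, 64, 16, 9, 49]
||x||_2^2 = sum = 260.

260


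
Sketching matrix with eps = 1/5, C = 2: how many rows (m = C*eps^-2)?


1/eps = 5.
(1/eps)^2 = 25.
m = 2*25 = 50.

50


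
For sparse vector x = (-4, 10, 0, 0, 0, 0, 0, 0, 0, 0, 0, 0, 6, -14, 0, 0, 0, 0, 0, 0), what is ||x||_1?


Non-zero entries: [(0, -4), (1, 10), (12, 6), (13, -14)]
Absolute values: [4, 10, 6, 14]
||x||_1 = sum = 34.

34


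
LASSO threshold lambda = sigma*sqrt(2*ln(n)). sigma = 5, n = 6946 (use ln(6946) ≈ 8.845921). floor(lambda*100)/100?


ln(6946) ≈ 8.845921.
2*ln(n) ≈ 17.691842.
sqrt(2*ln(n)) ≈ sqrt(17.691842) ≈ 4.206167.
lambda ≈ 5*4.206167 = 21.030835.
floor(lambda*100)/100 = 21.03.

21.03


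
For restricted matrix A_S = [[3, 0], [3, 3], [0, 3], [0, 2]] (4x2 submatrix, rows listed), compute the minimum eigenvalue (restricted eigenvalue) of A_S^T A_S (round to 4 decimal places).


A_S^T A_S = [[18, 9], [9, 22]].
trace = 40.
det = 315.
disc = trace^2 - 4*det = 1600 - 4*315 = 340.
sqrt(340) ≈ 18.439089.
lam_min = (40 - sqrt(340))/2 ≈ (40 - 18.439089)/2 = 10.7804555 ≈ 10.7805.

10.7805


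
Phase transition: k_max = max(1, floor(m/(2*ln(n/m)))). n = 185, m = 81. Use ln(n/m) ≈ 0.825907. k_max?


n/m = 185/81.
ln(n/m) ≈ 0.825907.
2*ln(n/m) ≈ 1.651814.
m/(2*ln(n/m)) ≈ 81/1.651814 ≈ 49.037.
floor = 49.
k_max = max(1, 49) = 49.

49


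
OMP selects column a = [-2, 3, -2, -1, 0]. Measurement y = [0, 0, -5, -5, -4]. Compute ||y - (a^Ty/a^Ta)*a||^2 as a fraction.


a^T a = 18.
a^T y = 15.
coeff = 15/18 = 5/6.
||r||^2 = 107/2.

107/2


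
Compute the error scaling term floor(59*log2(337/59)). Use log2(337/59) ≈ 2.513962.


log2(n/k) = log2(337/59) ≈ 2.513962.
k*log2(n/k) ≈ 59*2.513962 = 148.323758.
floor(148.323758) = 148.

148


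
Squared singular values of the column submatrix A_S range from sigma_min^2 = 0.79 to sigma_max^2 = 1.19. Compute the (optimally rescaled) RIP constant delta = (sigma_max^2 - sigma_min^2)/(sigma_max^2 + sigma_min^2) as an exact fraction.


lambda_max - lambda_min = 1.19 - 0.79 = 0.40.
lambda_max + lambda_min = 1.19 + 0.79 = 1.98.
delta = 0.40/1.98 = 40/198 = 20/99.

20/99


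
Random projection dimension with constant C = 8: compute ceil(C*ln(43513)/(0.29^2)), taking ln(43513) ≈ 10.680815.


ln(43513) ≈ 10.680815.
eps^2 = 0.29^2 = 0.0841.
C*ln(N)/eps^2 ≈ 8*10.680815/0.0841 ≈ 1016.0109.
m = ceil(1016.0109) = 1017.

1017


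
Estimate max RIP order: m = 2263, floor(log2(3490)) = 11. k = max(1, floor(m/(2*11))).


floor(log2(3490)) = 11.
2*11 = 22.
m/(2*floor(log2(n))) = 2263/22 ≈ 102.8636.
floor = 102.
k = max(1, 102) = 102.

102


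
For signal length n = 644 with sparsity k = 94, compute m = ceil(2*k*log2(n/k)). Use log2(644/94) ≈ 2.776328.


log2(n/k) = log2(644/94) ≈ 2.776328.
2*k*log2(n/k) ≈ 2*94*2.776328 = 521.949664.
m = ceil(521.949664) = 522.

522


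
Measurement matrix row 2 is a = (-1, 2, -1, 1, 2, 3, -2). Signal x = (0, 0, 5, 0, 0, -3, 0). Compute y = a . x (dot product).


Non-zero terms: ['-1*5', '3*-3']
Products: [-5, -9]
y = sum = -14.

-14


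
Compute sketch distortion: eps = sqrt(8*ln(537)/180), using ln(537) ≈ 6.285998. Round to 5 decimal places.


ln(537) ≈ 6.285998.
8*ln(N)/m ≈ 8*6.285998/180 ≈ 0.27937769.
eps = sqrt(0.27937769) ≈ 0.5285619 ≈ 0.52856.

0.52856


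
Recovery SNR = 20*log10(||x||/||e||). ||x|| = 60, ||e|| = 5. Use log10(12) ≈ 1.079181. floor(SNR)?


||x||/||e|| = 60/5 = 12.
log10(12) ≈ 1.079181.
20*log10(||x||/||e||) ≈ 20*1.079181 = 21.58362.
floor(21.58362) = 21.

21


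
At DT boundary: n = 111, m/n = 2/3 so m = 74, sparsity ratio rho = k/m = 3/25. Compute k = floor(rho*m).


m = 2/3*111 = 74.
rho = 3/25.
rho*m = 3/25*74 = 8.88.
k = floor(8.88) = 8.

8


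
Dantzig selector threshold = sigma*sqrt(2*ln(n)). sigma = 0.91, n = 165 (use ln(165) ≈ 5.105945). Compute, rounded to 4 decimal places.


ln(165) ≈ 5.105945.
2*ln(n) ≈ 10.21189.
sqrt(2*ln(n)) ≈ sqrt(10.21189) ≈ 3.195605.
threshold ≈ 0.91*3.195605 = 2.90800055 ≈ 2.9080.

2.9080


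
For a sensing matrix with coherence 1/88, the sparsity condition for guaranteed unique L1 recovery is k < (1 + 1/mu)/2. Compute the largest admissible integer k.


1/mu = 88.
1 + 1/mu = 89.
(1 + 1/mu)/2 = 44.5 is not an integer, so k_max = floor(44.5) = 44.

44


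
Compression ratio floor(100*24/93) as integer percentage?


100*m/n = 100*24/93 ≈ 25.8065.
floor = 25.

25


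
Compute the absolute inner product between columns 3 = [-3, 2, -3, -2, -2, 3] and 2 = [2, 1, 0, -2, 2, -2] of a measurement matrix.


Inner product: -3*2 + 2*1 + -3*0 + -2*-2 + -2*2 + 3*-2
Products: [-6, 2, 0, 4, -4, -6]
Sum = -10.
|dot| = 10.

10


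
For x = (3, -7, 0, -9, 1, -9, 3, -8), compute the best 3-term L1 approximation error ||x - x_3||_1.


Sorted |x_i| descending: [9, 9, 8, 7, 3, 3, 1, 0]
Keep top 3: [9, 9, 8]
Tail entries: [7, 3, 3, 1, 0]
L1 error = sum of tail = 14.

14


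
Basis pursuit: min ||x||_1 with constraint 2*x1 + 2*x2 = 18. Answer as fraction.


Axis intercepts:
  x1 = 9, x2 = 0: L1 = 9
  x1 = 0, x2 = 9: L1 = 9
x* = (9, 0)
||x*||_1 = 9.

9


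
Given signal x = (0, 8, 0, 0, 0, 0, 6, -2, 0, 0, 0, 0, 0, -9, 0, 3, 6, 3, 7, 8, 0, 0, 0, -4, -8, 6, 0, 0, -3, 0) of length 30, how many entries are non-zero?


Non-zero positions: [1, 6, 7, 13, 15, 16, 17, 18, 19, 23, 24, 25, 28].
Sparsity = 13.

13


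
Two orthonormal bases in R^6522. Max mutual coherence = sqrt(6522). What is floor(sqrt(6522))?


80^2 = 6400 <= 6522 < 6561 = 81^2, so 80 <= sqrt(6522) < 81.
floor(sqrt(6522)) = 80.

80


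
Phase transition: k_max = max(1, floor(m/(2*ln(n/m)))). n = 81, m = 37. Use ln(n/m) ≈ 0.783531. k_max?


n/m = 81/37.
ln(n/m) ≈ 0.783531.
2*ln(n/m) ≈ 1.567062.
m/(2*ln(n/m)) ≈ 37/1.567062 ≈ 23.6111.
floor = 23.
k_max = max(1, 23) = 23.

23


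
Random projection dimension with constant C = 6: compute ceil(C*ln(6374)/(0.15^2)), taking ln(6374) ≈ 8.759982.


ln(6374) ≈ 8.759982.
eps^2 = 0.15^2 = 0.0225.
C*ln(N)/eps^2 ≈ 6*8.759982/0.0225 ≈ 2335.9952.
m = ceil(2335.9952) = 2336.

2336


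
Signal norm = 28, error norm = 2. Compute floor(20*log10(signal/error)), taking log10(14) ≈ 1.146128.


||x||/||e|| = 28/2 = 14.
log10(14) ≈ 1.146128.
20*log10(||x||/||e||) ≈ 20*1.146128 = 22.92256.
floor(22.92256) = 22.

22


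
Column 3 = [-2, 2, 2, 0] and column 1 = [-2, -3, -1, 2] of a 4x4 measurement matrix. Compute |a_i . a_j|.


Inner product: -2*-2 + 2*-3 + 2*-1 + 0*2
Products: [4, -6, -2, 0]
Sum = -4.
|dot| = 4.

4


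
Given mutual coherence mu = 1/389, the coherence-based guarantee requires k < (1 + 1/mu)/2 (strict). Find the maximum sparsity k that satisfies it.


1/mu = 389.
1 + 1/mu = 390.
(1 + 1/mu)/2 = 195 is an integer and the inequality is strict, so k_max = 195 - 1 = 194.

194


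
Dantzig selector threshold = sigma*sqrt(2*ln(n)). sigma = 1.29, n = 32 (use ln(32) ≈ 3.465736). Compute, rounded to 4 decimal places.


ln(32) ≈ 3.465736.
2*ln(n) ≈ 6.931472.
sqrt(2*ln(n)) ≈ sqrt(6.931472) ≈ 2.632769.
threshold ≈ 1.29*2.632769 = 3.39627201 ≈ 3.3963.

3.3963


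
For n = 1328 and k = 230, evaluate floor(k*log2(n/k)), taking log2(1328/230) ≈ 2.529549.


log2(n/k) = log2(1328/230) ≈ 2.529549.
k*log2(n/k) ≈ 230*2.529549 = 581.79627.
floor(581.79627) = 581.

581


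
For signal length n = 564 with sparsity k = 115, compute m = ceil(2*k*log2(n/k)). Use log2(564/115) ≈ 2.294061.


log2(n/k) = log2(564/115) ≈ 2.294061.
2*k*log2(n/k) ≈ 2*115*2.294061 = 527.63403.
m = ceil(527.63403) = 528.

528


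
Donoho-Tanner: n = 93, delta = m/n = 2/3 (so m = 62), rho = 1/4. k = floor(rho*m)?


m = 2/3*93 = 62.
rho = 1/4.
rho*m = 1/4*62 = 15.5.
k = floor(15.5) = 15.

15


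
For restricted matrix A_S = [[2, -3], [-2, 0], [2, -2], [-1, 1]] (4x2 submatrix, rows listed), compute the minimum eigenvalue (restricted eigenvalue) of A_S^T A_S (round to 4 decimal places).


A_S^T A_S = [[13, -11], [-11, 14]].
trace = 27.
det = 61.
disc = trace^2 - 4*det = 729 - 4*61 = 485.
sqrt(485) ≈ 22.022716.
lam_min = (27 - sqrt(485))/2 ≈ (27 - 22.022716)/2 = 2.488642 ≈ 2.4886.

2.4886


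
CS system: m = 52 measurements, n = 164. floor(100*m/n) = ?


100*m/n = 100*52/164 ≈ 31.7073.
floor = 31.

31


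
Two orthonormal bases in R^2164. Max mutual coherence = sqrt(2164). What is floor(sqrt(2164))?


46^2 = 2116 <= 2164 < 2209 = 47^2, so 46 <= sqrt(2164) < 47.
floor(sqrt(2164)) = 46.

46


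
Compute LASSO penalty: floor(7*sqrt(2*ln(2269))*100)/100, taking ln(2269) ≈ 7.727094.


ln(2269) ≈ 7.727094.
2*ln(n) ≈ 15.454188.
sqrt(2*ln(n)) ≈ sqrt(15.454188) ≈ 3.931182.
lambda ≈ 7*3.931182 = 27.518274.
floor(lambda*100)/100 = 27.51.

27.51


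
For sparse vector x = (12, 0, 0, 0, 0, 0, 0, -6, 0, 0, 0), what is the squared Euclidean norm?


Non-zero entries: [(0, 12), (7, -6)]
Squares: [144, 36]
||x||_2^2 = sum = 180.

180


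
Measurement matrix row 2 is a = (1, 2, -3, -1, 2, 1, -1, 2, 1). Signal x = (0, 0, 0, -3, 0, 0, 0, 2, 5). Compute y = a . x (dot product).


Non-zero terms: ['-1*-3', '2*2', '1*5']
Products: [3, 4, 5]
y = sum = 12.

12


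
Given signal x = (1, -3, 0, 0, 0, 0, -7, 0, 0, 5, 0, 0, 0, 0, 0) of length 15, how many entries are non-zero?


Non-zero positions: [0, 1, 6, 9].
Sparsity = 4.

4


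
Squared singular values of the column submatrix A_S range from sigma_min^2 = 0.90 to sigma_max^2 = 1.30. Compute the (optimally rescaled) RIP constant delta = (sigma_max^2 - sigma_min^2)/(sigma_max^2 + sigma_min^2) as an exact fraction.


lambda_max - lambda_min = 1.30 - 0.90 = 0.40.
lambda_max + lambda_min = 1.30 + 0.90 = 2.20.
delta = 0.40/2.20 = 40/220 = 2/11.

2/11


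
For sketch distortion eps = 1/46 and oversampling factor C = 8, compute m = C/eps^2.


1/eps = 46.
(1/eps)^2 = 2116.
m = 8*2116 = 16928.

16928


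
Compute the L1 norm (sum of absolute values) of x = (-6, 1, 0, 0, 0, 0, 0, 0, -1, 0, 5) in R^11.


Non-zero entries: [(0, -6), (1, 1), (8, -1), (10, 5)]
Absolute values: [6, 1, 1, 5]
||x||_1 = sum = 13.

13


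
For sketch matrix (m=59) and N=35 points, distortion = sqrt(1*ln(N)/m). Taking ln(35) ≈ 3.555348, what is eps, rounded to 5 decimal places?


ln(35) ≈ 3.555348.
1*ln(N)/m ≈ 1*3.555348/59 ≈ 0.06026014.
eps = sqrt(0.06026014) ≈ 0.2454794 ≈ 0.24548.

0.24548


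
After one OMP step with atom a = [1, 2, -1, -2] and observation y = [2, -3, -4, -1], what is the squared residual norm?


a^T a = 10.
a^T y = 2.
coeff = 2/10 = 1/5.
||r||^2 = 148/5.

148/5


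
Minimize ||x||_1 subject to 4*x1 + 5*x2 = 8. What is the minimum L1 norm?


Axis intercepts:
  x1 = 2, x2 = 0: L1 = 2
  x1 = 0, x2 = 8/5: L1 = 8/5
x* = (0, 8/5)
||x*||_1 = 8/5.

8/5


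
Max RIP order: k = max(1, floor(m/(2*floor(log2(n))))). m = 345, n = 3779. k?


floor(log2(3779)) = 11.
2*11 = 22.
m/(2*floor(log2(n))) = 345/22 ≈ 15.6818.
floor = 15.
k = max(1, 15) = 15.

15


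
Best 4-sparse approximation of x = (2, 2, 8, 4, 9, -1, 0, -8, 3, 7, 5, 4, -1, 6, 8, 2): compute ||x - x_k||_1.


Sorted |x_i| descending: [9, 8, 8, 8, 7, 6, 5, 4, 4, 3, 2, 2, 2, 1, 1, 0]
Keep top 4: [9, 8, 8, 8]
Tail entries: [7, 6, 5, 4, 4, 3, 2, 2, 2, 1, 1, 0]
L1 error = sum of tail = 37.

37


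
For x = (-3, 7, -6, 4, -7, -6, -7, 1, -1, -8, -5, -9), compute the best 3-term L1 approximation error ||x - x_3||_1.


Sorted |x_i| descending: [9, 8, 7, 7, 7, 6, 6, 5, 4, 3, 1, 1]
Keep top 3: [9, 8, 7]
Tail entries: [7, 7, 6, 6, 5, 4, 3, 1, 1]
L1 error = sum of tail = 40.

40


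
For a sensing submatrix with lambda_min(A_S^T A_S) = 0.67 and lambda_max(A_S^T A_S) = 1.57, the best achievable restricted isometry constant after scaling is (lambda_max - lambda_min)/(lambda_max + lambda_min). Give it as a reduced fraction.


lambda_max - lambda_min = 1.57 - 0.67 = 0.90.
lambda_max + lambda_min = 1.57 + 0.67 = 2.24.
delta = 0.90/2.24 = 90/224 = 45/112.

45/112


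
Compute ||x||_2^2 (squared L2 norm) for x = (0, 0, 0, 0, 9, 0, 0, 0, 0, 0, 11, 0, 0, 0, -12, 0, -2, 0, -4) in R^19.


Non-zero entries: [(4, 9), (10, 11), (14, -12), (16, -2), (18, -4)]
Squares: [81, 121, 144, 4, 16]
||x||_2^2 = sum = 366.

366


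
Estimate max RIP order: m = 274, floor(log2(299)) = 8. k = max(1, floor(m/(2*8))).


floor(log2(299)) = 8.
2*8 = 16.
m/(2*floor(log2(n))) = 274/16 ≈ 17.125.
floor = 17.
k = max(1, 17) = 17.

17


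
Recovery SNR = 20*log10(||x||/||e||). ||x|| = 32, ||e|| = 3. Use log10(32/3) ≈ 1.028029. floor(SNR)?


||x||/||e|| = 32/3.
log10(32/3) ≈ 1.028029.
20*log10(||x||/||e||) ≈ 20*1.028029 = 20.56058.
floor(20.56058) = 20.

20


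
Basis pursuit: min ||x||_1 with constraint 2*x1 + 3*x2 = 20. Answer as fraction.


Axis intercepts:
  x1 = 10, x2 = 0: L1 = 10
  x1 = 0, x2 = 20/3: L1 = 20/3
x* = (0, 20/3)
||x*||_1 = 20/3.

20/3


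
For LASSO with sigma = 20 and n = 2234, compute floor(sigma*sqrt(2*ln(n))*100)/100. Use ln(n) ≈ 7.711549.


ln(2234) ≈ 7.711549.
2*ln(n) ≈ 15.423098.
sqrt(2*ln(n)) ≈ sqrt(15.423098) ≈ 3.927225.
lambda ≈ 20*3.927225 = 78.5445.
floor(lambda*100)/100 = 78.54.

78.54


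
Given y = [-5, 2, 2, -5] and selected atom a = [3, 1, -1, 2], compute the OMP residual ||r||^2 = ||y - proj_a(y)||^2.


a^T a = 15.
a^T y = -25.
coeff = -25/15 = -5/3.
||r||^2 = 49/3.

49/3


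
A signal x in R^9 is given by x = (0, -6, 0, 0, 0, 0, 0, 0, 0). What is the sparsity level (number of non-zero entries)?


Non-zero positions: [1].
Sparsity = 1.

1


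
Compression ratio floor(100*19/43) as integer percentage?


100*m/n = 100*19/43 ≈ 44.186.
floor = 44.

44


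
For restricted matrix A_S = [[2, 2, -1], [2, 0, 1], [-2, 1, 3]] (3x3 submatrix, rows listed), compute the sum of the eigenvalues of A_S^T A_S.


Sum of eigenvalues of A_S^T A_S = trace(A_S^T A_S) = sum of squared column norms of A_S.
A_S^T A_S diagonal: [12, 5, 11].
trace = 12 + 5 + 11 = 28.

28


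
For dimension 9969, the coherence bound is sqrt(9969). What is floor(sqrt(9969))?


99^2 = 9801 <= 9969 < 10000 = 100^2, so 99 <= sqrt(9969) < 100.
floor(sqrt(9969)) = 99.

99


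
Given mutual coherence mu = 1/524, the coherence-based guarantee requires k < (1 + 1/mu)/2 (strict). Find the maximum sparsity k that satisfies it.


1/mu = 524.
1 + 1/mu = 525.
(1 + 1/mu)/2 = 262.5 is not an integer, so k_max = floor(262.5) = 262.

262


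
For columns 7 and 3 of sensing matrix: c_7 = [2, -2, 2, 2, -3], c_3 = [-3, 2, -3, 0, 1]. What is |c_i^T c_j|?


Inner product: 2*-3 + -2*2 + 2*-3 + 2*0 + -3*1
Products: [-6, -4, -6, 0, -3]
Sum = -19.
|dot| = 19.

19


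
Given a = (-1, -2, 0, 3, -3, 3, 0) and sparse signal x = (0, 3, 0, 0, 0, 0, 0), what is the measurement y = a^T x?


Non-zero terms: ['-2*3']
Products: [-6]
y = sum = -6.

-6


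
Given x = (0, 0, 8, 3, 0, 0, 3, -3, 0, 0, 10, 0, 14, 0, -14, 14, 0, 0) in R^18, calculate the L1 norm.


Non-zero entries: [(2, 8), (3, 3), (6, 3), (7, -3), (10, 10), (12, 14), (14, -14), (15, 14)]
Absolute values: [8, 3, 3, 3, 10, 14, 14, 14]
||x||_1 = sum = 69.

69


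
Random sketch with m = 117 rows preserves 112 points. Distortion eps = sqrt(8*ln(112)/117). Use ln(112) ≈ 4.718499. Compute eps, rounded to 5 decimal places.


ln(112) ≈ 4.718499.
8*ln(N)/m ≈ 8*4.718499/117 ≈ 0.32263241.
eps = sqrt(0.32263241) ≈ 0.5680074 ≈ 0.56801.

0.56801


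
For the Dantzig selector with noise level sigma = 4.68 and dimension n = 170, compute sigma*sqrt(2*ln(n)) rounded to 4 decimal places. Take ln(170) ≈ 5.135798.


ln(170) ≈ 5.135798.
2*ln(n) ≈ 10.271596.
sqrt(2*ln(n)) ≈ sqrt(10.271596) ≈ 3.204933.
threshold ≈ 4.68*3.204933 = 14.99908644 ≈ 14.9991.

14.9991


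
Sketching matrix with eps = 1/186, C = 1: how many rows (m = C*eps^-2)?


1/eps = 186.
(1/eps)^2 = 34596.
m = 1*34596 = 34596.

34596


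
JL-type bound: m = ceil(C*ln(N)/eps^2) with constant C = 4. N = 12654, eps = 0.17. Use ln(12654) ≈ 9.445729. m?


ln(12654) ≈ 9.445729.
eps^2 = 0.17^2 = 0.0289.
C*ln(N)/eps^2 ≈ 4*9.445729/0.0289 ≈ 1307.3673.
m = ceil(1307.3673) = 1308.

1308


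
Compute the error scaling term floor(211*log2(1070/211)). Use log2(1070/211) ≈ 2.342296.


log2(n/k) = log2(1070/211) ≈ 2.342296.
k*log2(n/k) ≈ 211*2.342296 = 494.224456.
floor(494.224456) = 494.

494


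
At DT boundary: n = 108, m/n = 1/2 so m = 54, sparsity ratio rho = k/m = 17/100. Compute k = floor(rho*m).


m = 1/2*108 = 54.
rho = 17/100.
rho*m = 17/100*54 = 9.18.
k = floor(9.18) = 9.

9


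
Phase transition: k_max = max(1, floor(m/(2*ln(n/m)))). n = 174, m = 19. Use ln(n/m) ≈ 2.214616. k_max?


n/m = 174/19.
ln(n/m) ≈ 2.214616.
2*ln(n/m) ≈ 4.429232.
m/(2*ln(n/m)) ≈ 19/4.429232 ≈ 4.2897.
floor = 4.
k_max = max(1, 4) = 4.

4


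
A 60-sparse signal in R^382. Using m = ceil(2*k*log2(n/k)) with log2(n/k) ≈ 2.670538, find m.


log2(n/k) = log2(382/60) ≈ 2.670538.
2*k*log2(n/k) ≈ 2*60*2.670538 = 320.46456.
m = ceil(320.46456) = 321.

321


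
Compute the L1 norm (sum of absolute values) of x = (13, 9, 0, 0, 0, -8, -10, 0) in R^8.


Non-zero entries: [(0, 13), (1, 9), (5, -8), (6, -10)]
Absolute values: [13, 9, 8, 10]
||x||_1 = sum = 40.

40


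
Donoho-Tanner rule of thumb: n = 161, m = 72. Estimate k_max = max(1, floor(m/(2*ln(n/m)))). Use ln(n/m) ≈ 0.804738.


n/m = 161/72.
ln(n/m) ≈ 0.804738.
2*ln(n/m) ≈ 1.609476.
m/(2*ln(n/m)) ≈ 72/1.609476 ≈ 44.7351.
floor = 44.
k_max = max(1, 44) = 44.

44


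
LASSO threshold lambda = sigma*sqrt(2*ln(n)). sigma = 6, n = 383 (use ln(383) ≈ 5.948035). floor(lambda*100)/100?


ln(383) ≈ 5.948035.
2*ln(n) ≈ 11.89607.
sqrt(2*ln(n)) ≈ sqrt(11.89607) ≈ 3.449068.
lambda ≈ 6*3.449068 = 20.694408.
floor(lambda*100)/100 = 20.69.

20.69


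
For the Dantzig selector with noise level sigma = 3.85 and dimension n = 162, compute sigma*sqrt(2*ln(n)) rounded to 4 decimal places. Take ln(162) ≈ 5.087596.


ln(162) ≈ 5.087596.
2*ln(n) ≈ 10.175192.
sqrt(2*ln(n)) ≈ sqrt(10.175192) ≈ 3.189858.
threshold ≈ 3.85*3.189858 = 12.2809533 ≈ 12.2810.

12.2810


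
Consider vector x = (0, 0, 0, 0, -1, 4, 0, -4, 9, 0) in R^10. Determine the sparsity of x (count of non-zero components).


Non-zero positions: [4, 5, 7, 8].
Sparsity = 4.

4


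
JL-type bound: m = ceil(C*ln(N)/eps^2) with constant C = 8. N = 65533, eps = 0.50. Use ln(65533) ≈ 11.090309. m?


ln(65533) ≈ 11.090309.
eps^2 = 0.50^2 = 0.25.
C*ln(N)/eps^2 ≈ 8*11.090309/0.25 ≈ 354.8899.
m = ceil(354.8899) = 355.

355


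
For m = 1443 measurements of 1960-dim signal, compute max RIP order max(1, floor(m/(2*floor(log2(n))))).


floor(log2(1960)) = 10.
2*10 = 20.
m/(2*floor(log2(n))) = 1443/20 ≈ 72.15.
floor = 72.
k = max(1, 72) = 72.

72


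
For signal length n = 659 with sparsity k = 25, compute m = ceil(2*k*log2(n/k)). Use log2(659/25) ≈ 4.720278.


log2(n/k) = log2(659/25) ≈ 4.720278.
2*k*log2(n/k) ≈ 2*25*4.720278 = 236.0139.
m = ceil(236.0139) = 237.

237


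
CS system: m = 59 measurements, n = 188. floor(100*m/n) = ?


100*m/n = 100*59/188 ≈ 31.383.
floor = 31.

31


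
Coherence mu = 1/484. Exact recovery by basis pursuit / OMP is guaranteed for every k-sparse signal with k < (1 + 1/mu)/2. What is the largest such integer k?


1/mu = 484.
1 + 1/mu = 485.
(1 + 1/mu)/2 = 242.5 is not an integer, so k_max = floor(242.5) = 242.

242


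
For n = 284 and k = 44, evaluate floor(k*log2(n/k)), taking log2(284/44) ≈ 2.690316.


log2(n/k) = log2(284/44) ≈ 2.690316.
k*log2(n/k) ≈ 44*2.690316 = 118.373904.
floor(118.373904) = 118.

118


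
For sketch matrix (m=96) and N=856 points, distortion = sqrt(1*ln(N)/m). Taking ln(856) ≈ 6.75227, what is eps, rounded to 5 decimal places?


ln(856) ≈ 6.75227.
1*ln(N)/m ≈ 1*6.75227/96 ≈ 0.07033615.
eps = sqrt(0.07033615) ≈ 0.2652096 ≈ 0.26521.

0.26521


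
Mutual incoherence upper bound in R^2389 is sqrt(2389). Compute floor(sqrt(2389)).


48^2 = 2304 <= 2389 < 2401 = 49^2, so 48 <= sqrt(2389) < 49.
floor(sqrt(2389)) = 48.

48


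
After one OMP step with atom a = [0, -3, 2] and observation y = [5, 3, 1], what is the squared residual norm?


a^T a = 13.
a^T y = -7.
coeff = -7/13 = -7/13.
||r||^2 = 406/13.

406/13


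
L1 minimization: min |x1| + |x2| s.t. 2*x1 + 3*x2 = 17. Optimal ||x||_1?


Axis intercepts:
  x1 = 17/2, x2 = 0: L1 = 17/2
  x1 = 0, x2 = 17/3: L1 = 17/3
x* = (0, 17/3)
||x*||_1 = 17/3.

17/3


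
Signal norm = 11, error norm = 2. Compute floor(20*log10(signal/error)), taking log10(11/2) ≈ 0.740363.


||x||/||e|| = 11/2.
log10(11/2) ≈ 0.740363.
20*log10(||x||/||e||) ≈ 20*0.740363 = 14.80726.
floor(14.80726) = 14.

14


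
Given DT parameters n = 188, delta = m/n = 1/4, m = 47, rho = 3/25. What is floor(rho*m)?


m = 1/4*188 = 47.
rho = 3/25.
rho*m = 3/25*47 = 5.64.
k = floor(5.64) = 5.

5


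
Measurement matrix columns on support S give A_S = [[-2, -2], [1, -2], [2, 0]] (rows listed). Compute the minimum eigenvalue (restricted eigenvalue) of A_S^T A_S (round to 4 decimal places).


A_S^T A_S = [[9, 2], [2, 8]].
trace = 17.
det = 68.
disc = trace^2 - 4*det = 289 - 4*68 = 17.
sqrt(17) ≈ 4.123106.
lam_min = (17 - sqrt(17))/2 ≈ (17 - 4.123106)/2 = 6.438447 ≈ 6.4384.

6.4384


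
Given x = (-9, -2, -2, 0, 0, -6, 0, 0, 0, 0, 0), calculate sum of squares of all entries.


Non-zero entries: [(0, -9), (1, -2), (2, -2), (5, -6)]
Squares: [81, 4, 4, 36]
||x||_2^2 = sum = 125.

125


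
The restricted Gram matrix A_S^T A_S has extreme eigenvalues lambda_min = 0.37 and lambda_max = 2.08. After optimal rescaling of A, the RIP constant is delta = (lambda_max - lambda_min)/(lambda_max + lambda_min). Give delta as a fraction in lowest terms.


lambda_max - lambda_min = 2.08 - 0.37 = 1.71.
lambda_max + lambda_min = 2.08 + 0.37 = 2.45.
delta = 1.71/2.45 = 171/245.

171/245


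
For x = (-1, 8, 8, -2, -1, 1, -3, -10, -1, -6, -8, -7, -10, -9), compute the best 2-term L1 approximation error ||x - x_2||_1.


Sorted |x_i| descending: [10, 10, 9, 8, 8, 8, 7, 6, 3, 2, 1, 1, 1, 1]
Keep top 2: [10, 10]
Tail entries: [9, 8, 8, 8, 7, 6, 3, 2, 1, 1, 1, 1]
L1 error = sum of tail = 55.

55


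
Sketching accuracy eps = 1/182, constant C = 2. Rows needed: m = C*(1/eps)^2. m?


1/eps = 182.
(1/eps)^2 = 33124.
m = 2*33124 = 66248.

66248


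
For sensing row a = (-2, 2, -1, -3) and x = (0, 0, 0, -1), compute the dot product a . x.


Non-zero terms: ['-3*-1']
Products: [3]
y = sum = 3.

3


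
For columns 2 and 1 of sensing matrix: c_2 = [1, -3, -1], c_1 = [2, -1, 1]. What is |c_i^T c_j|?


Inner product: 1*2 + -3*-1 + -1*1
Products: [2, 3, -1]
Sum = 4.
|dot| = 4.

4


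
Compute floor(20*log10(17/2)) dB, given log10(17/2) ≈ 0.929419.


||x||/||e|| = 17/2.
log10(17/2) ≈ 0.929419.
20*log10(||x||/||e||) ≈ 20*0.929419 = 18.58838.
floor(18.58838) = 18.

18


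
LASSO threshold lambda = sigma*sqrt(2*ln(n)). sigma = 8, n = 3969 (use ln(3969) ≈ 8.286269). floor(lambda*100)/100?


ln(3969) ≈ 8.286269.
2*ln(n) ≈ 16.572538.
sqrt(2*ln(n)) ≈ sqrt(16.572538) ≈ 4.070938.
lambda ≈ 8*4.070938 = 32.567504.
floor(lambda*100)/100 = 32.56.

32.56


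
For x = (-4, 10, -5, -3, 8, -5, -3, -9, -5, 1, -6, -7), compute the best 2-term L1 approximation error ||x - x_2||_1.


Sorted |x_i| descending: [10, 9, 8, 7, 6, 5, 5, 5, 4, 3, 3, 1]
Keep top 2: [10, 9]
Tail entries: [8, 7, 6, 5, 5, 5, 4, 3, 3, 1]
L1 error = sum of tail = 47.

47


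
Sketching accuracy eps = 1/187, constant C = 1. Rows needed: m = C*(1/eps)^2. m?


1/eps = 187.
(1/eps)^2 = 34969.
m = 1*34969 = 34969.

34969


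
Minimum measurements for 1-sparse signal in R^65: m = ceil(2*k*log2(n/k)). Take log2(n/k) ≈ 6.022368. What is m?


log2(n/k) = log2(65/1) ≈ 6.022368.
2*k*log2(n/k) ≈ 2*1*6.022368 = 12.044736.
m = ceil(12.044736) = 13.

13


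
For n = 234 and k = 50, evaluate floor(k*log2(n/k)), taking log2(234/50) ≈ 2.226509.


log2(n/k) = log2(234/50) ≈ 2.226509.
k*log2(n/k) ≈ 50*2.226509 = 111.32545.
floor(111.32545) = 111.

111


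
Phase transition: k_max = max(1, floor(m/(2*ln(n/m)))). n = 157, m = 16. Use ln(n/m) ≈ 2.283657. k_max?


n/m = 157/16.
ln(n/m) ≈ 2.283657.
2*ln(n/m) ≈ 4.567314.
m/(2*ln(n/m)) ≈ 16/4.567314 ≈ 3.5032.
floor = 3.
k_max = max(1, 3) = 3.

3


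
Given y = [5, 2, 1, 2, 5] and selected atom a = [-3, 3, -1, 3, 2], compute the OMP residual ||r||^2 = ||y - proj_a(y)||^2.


a^T a = 32.
a^T y = 6.
coeff = 6/32 = 3/16.
||r||^2 = 463/8.

463/8


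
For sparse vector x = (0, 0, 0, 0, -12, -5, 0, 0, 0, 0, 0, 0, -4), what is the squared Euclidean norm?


Non-zero entries: [(4, -12), (5, -5), (12, -4)]
Squares: [144, 25, 16]
||x||_2^2 = sum = 185.

185


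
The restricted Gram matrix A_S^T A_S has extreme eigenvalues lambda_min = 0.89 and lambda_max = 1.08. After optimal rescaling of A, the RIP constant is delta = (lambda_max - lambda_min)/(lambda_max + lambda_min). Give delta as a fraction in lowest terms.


lambda_max - lambda_min = 1.08 - 0.89 = 0.19.
lambda_max + lambda_min = 1.08 + 0.89 = 1.97.
delta = 0.19/1.97 = 19/197.

19/197


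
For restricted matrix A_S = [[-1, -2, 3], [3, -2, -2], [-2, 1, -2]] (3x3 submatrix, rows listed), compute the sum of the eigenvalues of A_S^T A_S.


Sum of eigenvalues of A_S^T A_S = trace(A_S^T A_S) = sum of squared column norms of A_S.
A_S^T A_S diagonal: [14, 9, 17].
trace = 14 + 9 + 17 = 40.

40


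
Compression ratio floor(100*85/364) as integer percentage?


100*m/n = 100*85/364 ≈ 23.3516.
floor = 23.

23


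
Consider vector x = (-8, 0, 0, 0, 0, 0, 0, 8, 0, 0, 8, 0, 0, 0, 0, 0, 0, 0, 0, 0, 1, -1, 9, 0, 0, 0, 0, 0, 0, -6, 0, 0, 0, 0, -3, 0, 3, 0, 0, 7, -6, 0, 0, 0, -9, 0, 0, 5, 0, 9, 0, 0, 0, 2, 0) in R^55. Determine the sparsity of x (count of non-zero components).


Non-zero positions: [0, 7, 10, 20, 21, 22, 29, 34, 36, 39, 40, 44, 47, 49, 53].
Sparsity = 15.

15


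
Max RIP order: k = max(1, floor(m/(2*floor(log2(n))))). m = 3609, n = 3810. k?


floor(log2(3810)) = 11.
2*11 = 22.
m/(2*floor(log2(n))) = 3609/22 ≈ 164.0455.
floor = 164.
k = max(1, 164) = 164.

164


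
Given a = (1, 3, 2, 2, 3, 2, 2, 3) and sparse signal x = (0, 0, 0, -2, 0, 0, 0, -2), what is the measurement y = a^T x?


Non-zero terms: ['2*-2', '3*-2']
Products: [-4, -6]
y = sum = -10.

-10


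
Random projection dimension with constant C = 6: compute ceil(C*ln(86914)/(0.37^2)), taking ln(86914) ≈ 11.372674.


ln(86914) ≈ 11.372674.
eps^2 = 0.37^2 = 0.1369.
C*ln(N)/eps^2 ≈ 6*11.372674/0.1369 ≈ 498.4371.
m = ceil(498.4371) = 499.

499


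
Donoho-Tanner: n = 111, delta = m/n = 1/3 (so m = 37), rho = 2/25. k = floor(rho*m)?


m = 1/3*111 = 37.
rho = 2/25.
rho*m = 2/25*37 = 2.96.
k = floor(2.96) = 2.

2


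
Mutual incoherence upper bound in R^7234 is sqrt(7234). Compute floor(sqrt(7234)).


85^2 = 7225 <= 7234 < 7396 = 86^2, so 85 <= sqrt(7234) < 86.
floor(sqrt(7234)) = 85.

85


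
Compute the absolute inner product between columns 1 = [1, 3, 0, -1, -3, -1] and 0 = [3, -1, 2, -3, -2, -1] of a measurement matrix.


Inner product: 1*3 + 3*-1 + 0*2 + -1*-3 + -3*-2 + -1*-1
Products: [3, -3, 0, 3, 6, 1]
Sum = 10.
|dot| = 10.

10


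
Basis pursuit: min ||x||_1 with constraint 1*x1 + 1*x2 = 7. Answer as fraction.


Axis intercepts:
  x1 = 7, x2 = 0: L1 = 7
  x1 = 0, x2 = 7: L1 = 7
x* = (7, 0)
||x*||_1 = 7.

7


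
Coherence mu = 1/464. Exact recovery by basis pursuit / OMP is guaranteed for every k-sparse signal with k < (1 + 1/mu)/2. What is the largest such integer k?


1/mu = 464.
1 + 1/mu = 465.
(1 + 1/mu)/2 = 232.5 is not an integer, so k_max = floor(232.5) = 232.

232


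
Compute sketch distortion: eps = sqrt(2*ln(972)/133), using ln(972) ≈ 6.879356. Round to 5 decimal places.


ln(972) ≈ 6.879356.
2*ln(N)/m ≈ 2*6.879356/133 ≈ 0.10344896.
eps = sqrt(0.10344896) ≈ 0.3216348 ≈ 0.32163.

0.32163


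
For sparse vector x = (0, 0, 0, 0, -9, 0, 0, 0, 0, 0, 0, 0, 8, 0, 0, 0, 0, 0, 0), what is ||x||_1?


Non-zero entries: [(4, -9), (12, 8)]
Absolute values: [9, 8]
||x||_1 = sum = 17.

17


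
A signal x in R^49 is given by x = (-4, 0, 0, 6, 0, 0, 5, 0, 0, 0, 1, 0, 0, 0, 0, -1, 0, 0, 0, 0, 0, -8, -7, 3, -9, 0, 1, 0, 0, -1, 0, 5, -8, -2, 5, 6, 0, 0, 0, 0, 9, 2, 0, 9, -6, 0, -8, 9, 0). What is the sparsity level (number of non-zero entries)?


Non-zero positions: [0, 3, 6, 10, 15, 21, 22, 23, 24, 26, 29, 31, 32, 33, 34, 35, 40, 41, 43, 44, 46, 47].
Sparsity = 22.

22


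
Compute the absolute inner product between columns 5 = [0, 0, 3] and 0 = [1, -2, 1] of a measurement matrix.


Inner product: 0*1 + 0*-2 + 3*1
Products: [0, 0, 3]
Sum = 3.
|dot| = 3.

3


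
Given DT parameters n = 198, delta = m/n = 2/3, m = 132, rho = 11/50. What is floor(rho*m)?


m = 2/3*198 = 132.
rho = 11/50.
rho*m = 11/50*132 = 29.04.
k = floor(29.04) = 29.

29


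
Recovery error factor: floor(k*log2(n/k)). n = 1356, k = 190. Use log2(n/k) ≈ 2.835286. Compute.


log2(n/k) = log2(1356/190) ≈ 2.835286.
k*log2(n/k) ≈ 190*2.835286 = 538.70434.
floor(538.70434) = 538.

538


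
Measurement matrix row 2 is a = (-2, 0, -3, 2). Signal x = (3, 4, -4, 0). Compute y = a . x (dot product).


Non-zero terms: ['-2*3', '0*4', '-3*-4']
Products: [-6, 0, 12]
y = sum = 6.

6


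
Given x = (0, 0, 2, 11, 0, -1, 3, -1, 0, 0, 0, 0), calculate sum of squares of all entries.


Non-zero entries: [(2, 2), (3, 11), (5, -1), (6, 3), (7, -1)]
Squares: [4, 121, 1, 9, 1]
||x||_2^2 = sum = 136.

136
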